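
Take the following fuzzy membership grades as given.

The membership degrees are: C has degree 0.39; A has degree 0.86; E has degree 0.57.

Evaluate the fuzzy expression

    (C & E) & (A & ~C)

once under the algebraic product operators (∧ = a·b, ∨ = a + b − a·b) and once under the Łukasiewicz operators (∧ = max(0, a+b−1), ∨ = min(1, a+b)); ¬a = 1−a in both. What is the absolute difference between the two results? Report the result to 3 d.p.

Under algebraic product:
  C & E = a·b on (0.3900, 0.5700) = 0.2223
  ~C = 1 − 0.3900 = 0.6100
  A & ~C = a·b on (0.8600, 0.6100) = 0.5246
  (C & E) & (A & ~C) = a·b on (0.2223, 0.5246) = 0.1166
  → value = 0.1166
Under Łukasiewicz:
  C & E = max(0, a+b−1) on (0.39, 0.57) = 0.00
  ~C = 1 − 0.39 = 0.61
  A & ~C = max(0, a+b−1) on (0.86, 0.61) = 0.47
  (C & E) & (A & ~C) = max(0, a+b−1) on (0.00, 0.47) = 0.00
  → value = 0.0000
|0.1166 − 0.0000| = 0.117

0.117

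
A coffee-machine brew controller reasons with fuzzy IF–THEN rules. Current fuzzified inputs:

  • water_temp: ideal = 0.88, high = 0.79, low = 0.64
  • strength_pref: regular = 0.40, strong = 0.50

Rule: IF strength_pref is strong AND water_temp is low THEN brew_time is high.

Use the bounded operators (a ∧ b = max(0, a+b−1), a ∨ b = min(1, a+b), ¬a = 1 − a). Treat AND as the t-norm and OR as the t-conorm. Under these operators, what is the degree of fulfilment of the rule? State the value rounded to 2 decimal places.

firing strength: strong=0.50, low=0.64; AND[max(0, a+b−1)] → w = 0.14

0.14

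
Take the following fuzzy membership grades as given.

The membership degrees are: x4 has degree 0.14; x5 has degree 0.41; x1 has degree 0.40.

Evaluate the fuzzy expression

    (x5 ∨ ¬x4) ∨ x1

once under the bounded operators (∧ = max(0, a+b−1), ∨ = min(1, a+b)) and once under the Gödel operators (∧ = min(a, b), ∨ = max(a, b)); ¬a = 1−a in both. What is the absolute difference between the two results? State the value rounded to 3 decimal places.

Under bounded:
  ¬x4 = 1 − 0.14 = 0.86
  x5 ∨ ¬x4 = min(1, a+b) on (0.41, 0.86) = 1.00
  (x5 ∨ ¬x4) ∨ x1 = min(1, a+b) on (1.00, 0.40) = 1.00
  → value = 1.0000
Under Gödel:
  ¬x4 = 1 − 0.14 = 0.86
  x5 ∨ ¬x4 = max(a, b) on (0.41, 0.86) = 0.86
  (x5 ∨ ¬x4) ∨ x1 = max(a, b) on (0.86, 0.40) = 0.86
  → value = 0.8600
|1.0000 − 0.8600| = 0.140

0.140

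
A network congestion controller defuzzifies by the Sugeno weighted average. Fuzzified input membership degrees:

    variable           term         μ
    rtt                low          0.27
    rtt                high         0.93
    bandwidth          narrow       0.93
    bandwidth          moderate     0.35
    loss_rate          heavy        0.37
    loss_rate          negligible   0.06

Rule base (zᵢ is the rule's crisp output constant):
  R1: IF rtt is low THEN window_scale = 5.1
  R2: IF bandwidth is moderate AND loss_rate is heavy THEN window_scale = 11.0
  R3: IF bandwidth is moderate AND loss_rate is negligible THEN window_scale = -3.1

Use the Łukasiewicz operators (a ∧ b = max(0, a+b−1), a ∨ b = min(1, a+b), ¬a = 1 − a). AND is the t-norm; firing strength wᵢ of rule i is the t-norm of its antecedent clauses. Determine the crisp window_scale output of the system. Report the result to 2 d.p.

5.10

R1 (z=5.1): low=0.27 → w = 0.27
R2 (z=11.0): moderate=0.35, heavy=0.37; AND[max(0, a+b−1)] → w = 0.00
R3 (z=-3.1): moderate=0.35, negligible=0.06; AND[max(0, a+b−1)] → w = 0.00
Weighted average = (0.27·5.1 + 0.00·11.0 + 0.00·-3.1) / (0.27 + 0.00 + 0.00)
  = 1.3770 / 0.2700 = 5.10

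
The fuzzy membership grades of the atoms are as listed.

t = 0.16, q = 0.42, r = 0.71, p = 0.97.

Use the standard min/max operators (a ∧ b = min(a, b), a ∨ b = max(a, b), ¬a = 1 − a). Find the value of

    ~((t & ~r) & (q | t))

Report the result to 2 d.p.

~r = 1 − 0.71 = 0.29
t & ~r = min(a, b) on (0.16, 0.29) = 0.16
q | t = max(a, b) on (0.42, 0.16) = 0.42
(t & ~r) & (q | t) = min(a, b) on (0.16, 0.42) = 0.16
~((t & ~r) & (q | t)) = 1 − 0.16 = 0.84

0.84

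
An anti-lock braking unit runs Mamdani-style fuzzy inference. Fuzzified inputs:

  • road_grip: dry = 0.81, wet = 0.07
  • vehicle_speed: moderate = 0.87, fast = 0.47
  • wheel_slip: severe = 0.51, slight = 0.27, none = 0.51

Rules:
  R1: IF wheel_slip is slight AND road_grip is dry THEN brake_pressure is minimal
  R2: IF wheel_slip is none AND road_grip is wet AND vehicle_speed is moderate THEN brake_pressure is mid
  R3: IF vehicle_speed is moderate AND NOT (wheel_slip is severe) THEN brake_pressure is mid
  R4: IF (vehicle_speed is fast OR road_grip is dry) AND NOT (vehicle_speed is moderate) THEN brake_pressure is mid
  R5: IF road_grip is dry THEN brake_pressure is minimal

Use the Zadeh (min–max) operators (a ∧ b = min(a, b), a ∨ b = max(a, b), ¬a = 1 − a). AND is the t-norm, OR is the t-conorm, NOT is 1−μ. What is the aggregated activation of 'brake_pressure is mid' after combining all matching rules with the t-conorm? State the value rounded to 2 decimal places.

R1: slight=0.27, dry=0.81; AND[min(a, b)] → w = 0.27
R2: none=0.51, wet=0.07, moderate=0.87; AND[min(a, b)] → w = 0.07
R3: moderate=0.87, ¬severe=1−0.51=0.49; AND[min(a, b)] → w = 0.49
R4: (fast=0.47 OR dry=0.81) = 0.81; AND[min(a, b)] with ¬moderate=1−0.87=0.13 → w = 0.13
R5: dry=0.81 → w = 0.81
Rules with consequent 'mid': {R2, R3, R4} → strengths 0.07, 0.49, 0.13
Aggregate via t-conorm [max(a, b)]: 0.49

0.49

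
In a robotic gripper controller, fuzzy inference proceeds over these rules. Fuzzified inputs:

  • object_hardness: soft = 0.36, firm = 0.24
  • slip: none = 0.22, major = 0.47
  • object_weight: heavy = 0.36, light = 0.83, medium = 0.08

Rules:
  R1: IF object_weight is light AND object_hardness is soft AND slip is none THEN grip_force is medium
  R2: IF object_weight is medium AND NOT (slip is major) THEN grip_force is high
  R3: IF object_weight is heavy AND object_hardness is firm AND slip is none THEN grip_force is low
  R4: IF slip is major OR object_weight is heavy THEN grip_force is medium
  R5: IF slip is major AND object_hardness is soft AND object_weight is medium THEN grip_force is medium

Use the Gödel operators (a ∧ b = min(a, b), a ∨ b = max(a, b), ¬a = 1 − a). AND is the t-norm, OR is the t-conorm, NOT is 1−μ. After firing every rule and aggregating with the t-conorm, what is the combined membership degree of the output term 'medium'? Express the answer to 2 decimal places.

0.47

R1: light=0.83, soft=0.36, none=0.22; AND[min(a, b)] → w = 0.22
R2: medium=0.08, ¬major=1−0.47=0.53; AND[min(a, b)] → w = 0.08
R3: heavy=0.36, firm=0.24, none=0.22; AND[min(a, b)] → w = 0.22
R4: major=0.47, heavy=0.36; OR[max(a, b)] → w = 0.47
R5: major=0.47, soft=0.36, medium=0.08; AND[min(a, b)] → w = 0.08
Rules with consequent 'medium': {R1, R4, R5} → strengths 0.22, 0.47, 0.08
Aggregate via t-conorm [max(a, b)]: 0.47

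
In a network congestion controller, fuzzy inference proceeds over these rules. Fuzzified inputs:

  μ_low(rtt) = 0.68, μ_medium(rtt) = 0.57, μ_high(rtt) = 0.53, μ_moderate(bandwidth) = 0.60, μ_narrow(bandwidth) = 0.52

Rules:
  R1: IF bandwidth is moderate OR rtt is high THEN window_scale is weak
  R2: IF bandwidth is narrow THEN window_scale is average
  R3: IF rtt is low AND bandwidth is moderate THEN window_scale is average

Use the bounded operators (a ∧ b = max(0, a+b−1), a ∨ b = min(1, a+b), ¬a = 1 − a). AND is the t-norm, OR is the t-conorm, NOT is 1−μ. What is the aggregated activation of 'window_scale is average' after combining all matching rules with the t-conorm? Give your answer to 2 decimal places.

R1: moderate=0.60, high=0.53; OR[min(1, a+b)] → w = 1.00
R2: narrow=0.52 → w = 0.52
R3: low=0.68, moderate=0.60; AND[max(0, a+b−1)] → w = 0.28
Rules with consequent 'average': {R2, R3} → strengths 0.52, 0.28
Aggregate via t-conorm [min(1, a+b)]: 0.80

0.80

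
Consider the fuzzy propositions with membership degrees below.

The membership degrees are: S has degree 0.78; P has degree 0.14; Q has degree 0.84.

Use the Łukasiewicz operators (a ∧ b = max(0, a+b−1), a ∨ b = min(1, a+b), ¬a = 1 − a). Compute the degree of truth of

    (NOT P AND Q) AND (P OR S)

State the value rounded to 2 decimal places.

0.62

NOT P = 1 − 0.14 = 0.86
NOT P AND Q = max(0, a+b−1) on (0.86, 0.84) = 0.70
P OR S = min(1, a+b) on (0.14, 0.78) = 0.92
(NOT P AND Q) AND (P OR S) = max(0, a+b−1) on (0.70, 0.92) = 0.62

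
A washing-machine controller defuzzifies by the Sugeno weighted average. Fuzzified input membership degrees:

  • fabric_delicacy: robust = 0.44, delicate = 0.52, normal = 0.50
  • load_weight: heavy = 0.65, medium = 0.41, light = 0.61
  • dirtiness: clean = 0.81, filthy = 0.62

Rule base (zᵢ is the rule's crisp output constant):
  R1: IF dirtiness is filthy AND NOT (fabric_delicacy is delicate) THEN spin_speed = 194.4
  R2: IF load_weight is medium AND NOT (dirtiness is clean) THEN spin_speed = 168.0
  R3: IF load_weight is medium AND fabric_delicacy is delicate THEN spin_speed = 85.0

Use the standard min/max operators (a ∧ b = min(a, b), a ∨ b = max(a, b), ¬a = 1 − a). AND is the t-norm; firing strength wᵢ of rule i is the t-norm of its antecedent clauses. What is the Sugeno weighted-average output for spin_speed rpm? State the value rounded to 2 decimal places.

148.22

R1 (z=194.4): filthy=0.62, ¬delicate=1−0.52=0.48; AND[min(a, b)] → w = 0.48
R2 (z=168.0): medium=0.41, ¬clean=1−0.81=0.19; AND[min(a, b)] → w = 0.19
R3 (z=85.0): medium=0.41, delicate=0.52; AND[min(a, b)] → w = 0.41
Weighted average = (0.48·194.4 + 0.19·168.0 + 0.41·85.0) / (0.48 + 0.19 + 0.41)
  = 160.0820 / 1.0800 = 148.22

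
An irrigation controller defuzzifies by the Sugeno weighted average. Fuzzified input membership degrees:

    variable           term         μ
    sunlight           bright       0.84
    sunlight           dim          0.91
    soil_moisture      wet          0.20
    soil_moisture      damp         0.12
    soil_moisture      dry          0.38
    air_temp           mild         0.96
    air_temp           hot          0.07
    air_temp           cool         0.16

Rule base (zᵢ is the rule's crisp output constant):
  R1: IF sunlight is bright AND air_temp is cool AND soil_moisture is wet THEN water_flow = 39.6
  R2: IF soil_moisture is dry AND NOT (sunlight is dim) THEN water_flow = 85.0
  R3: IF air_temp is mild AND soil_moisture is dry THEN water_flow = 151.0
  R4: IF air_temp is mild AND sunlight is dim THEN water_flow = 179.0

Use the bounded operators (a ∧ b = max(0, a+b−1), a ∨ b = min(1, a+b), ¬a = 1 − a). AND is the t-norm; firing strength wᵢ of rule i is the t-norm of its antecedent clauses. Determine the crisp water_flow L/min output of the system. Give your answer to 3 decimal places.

171.132

R1 (z=39.6): bright=0.84, cool=0.16, wet=0.20; AND[max(0, a+b−1)] → w = 0.00
R2 (z=85.0): dry=0.38, ¬dim=1−0.91=0.09; AND[max(0, a+b−1)] → w = 0.00
R3 (z=151.0): mild=0.96, dry=0.38; AND[max(0, a+b−1)] → w = 0.34
R4 (z=179.0): mild=0.96, dim=0.91; AND[max(0, a+b−1)] → w = 0.87
Weighted average = (0.00·39.6 + 0.00·85.0 + 0.34·151.0 + 0.87·179.0) / (0.00 + 0.00 + 0.34 + 0.87)
  = 207.0700 / 1.2100 = 171.132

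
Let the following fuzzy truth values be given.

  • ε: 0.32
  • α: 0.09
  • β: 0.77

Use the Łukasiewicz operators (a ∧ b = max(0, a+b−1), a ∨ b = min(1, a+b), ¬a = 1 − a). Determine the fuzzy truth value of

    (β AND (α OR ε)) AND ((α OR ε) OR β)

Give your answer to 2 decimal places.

0.18

α OR ε = min(1, a+b) on (0.09, 0.32) = 0.41
β AND (α OR ε) = max(0, a+b−1) on (0.77, 0.41) = 0.18
α OR ε = min(1, a+b) on (0.09, 0.32) = 0.41
(α OR ε) OR β = min(1, a+b) on (0.41, 0.77) = 1.00
(β AND (α OR ε)) AND ((α OR ε) OR β) = max(0, a+b−1) on (0.18, 1.00) = 0.18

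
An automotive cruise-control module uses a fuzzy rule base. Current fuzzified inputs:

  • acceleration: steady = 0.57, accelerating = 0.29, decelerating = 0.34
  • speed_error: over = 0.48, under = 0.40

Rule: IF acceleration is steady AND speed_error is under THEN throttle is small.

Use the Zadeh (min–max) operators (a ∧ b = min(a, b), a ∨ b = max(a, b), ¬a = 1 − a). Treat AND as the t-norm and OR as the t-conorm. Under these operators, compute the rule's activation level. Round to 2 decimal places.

firing strength: steady=0.57, under=0.40; AND[min(a, b)] → w = 0.40

0.40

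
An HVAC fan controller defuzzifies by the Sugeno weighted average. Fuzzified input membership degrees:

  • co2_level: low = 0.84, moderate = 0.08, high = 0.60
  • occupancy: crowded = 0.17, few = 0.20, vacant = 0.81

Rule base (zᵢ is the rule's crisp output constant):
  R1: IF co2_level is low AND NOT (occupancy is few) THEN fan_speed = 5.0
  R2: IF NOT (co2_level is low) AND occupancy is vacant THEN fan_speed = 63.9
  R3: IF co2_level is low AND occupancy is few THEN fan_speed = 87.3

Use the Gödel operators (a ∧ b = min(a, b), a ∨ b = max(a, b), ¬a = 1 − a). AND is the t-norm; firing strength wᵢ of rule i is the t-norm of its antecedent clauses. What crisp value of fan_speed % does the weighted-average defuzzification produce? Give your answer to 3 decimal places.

R1 (z=5.0): low=0.84, ¬few=1−0.20=0.80; AND[min(a, b)] → w = 0.80
R2 (z=63.9): ¬low=1−0.84=0.16, vacant=0.81; AND[min(a, b)] → w = 0.16
R3 (z=87.3): low=0.84, few=0.20; AND[min(a, b)] → w = 0.20
Weighted average = (0.80·5.0 + 0.16·63.9 + 0.20·87.3) / (0.80 + 0.16 + 0.20)
  = 31.6840 / 1.1600 = 27.314

27.314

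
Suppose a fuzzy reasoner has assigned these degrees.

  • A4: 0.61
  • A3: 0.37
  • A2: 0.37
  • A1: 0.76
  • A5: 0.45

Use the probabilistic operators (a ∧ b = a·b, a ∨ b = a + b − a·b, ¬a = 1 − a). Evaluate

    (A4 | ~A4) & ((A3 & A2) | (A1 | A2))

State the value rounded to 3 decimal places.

~A4 = 1 − 0.6100 = 0.3900
A4 | ~A4 = a + b − a·b on (0.6100, 0.3900) = 0.7621
A3 & A2 = a·b on (0.3700, 0.3700) = 0.1369
A1 | A2 = a + b − a·b on (0.7600, 0.3700) = 0.8488
(A3 & A2) | (A1 | A2) = a + b − a·b on (0.1369, 0.8488) = 0.8695
(A4 | ~A4) & ((A3 & A2) | (A1 | A2)) = a·b on (0.7621, 0.8695) = 0.6626

0.663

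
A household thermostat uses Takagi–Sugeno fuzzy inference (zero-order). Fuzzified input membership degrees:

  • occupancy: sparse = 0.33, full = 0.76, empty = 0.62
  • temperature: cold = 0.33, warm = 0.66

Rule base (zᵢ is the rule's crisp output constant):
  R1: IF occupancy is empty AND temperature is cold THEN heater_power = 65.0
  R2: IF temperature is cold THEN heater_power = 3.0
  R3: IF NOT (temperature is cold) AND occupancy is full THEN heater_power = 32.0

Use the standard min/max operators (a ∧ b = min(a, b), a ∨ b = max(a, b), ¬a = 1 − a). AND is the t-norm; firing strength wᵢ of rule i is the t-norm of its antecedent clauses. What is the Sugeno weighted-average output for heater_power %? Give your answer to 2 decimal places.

R1 (z=65.0): empty=0.62, cold=0.33; AND[min(a, b)] → w = 0.33
R2 (z=3.0): cold=0.33 → w = 0.33
R3 (z=32.0): ¬cold=1−0.33=0.67, full=0.76; AND[min(a, b)] → w = 0.67
Weighted average = (0.33·65.0 + 0.33·3.0 + 0.67·32.0) / (0.33 + 0.33 + 0.67)
  = 43.8800 / 1.3300 = 32.99

32.99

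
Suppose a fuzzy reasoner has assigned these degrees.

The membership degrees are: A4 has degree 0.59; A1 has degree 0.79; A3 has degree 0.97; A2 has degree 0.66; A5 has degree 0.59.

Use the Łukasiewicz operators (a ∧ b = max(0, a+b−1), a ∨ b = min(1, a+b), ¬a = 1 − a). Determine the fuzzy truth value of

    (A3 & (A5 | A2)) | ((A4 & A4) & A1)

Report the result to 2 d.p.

A5 | A2 = min(1, a+b) on (0.59, 0.66) = 1.00
A3 & (A5 | A2) = max(0, a+b−1) on (0.97, 1.00) = 0.97
A4 & A4 = max(0, a+b−1) on (0.59, 0.59) = 0.18
(A4 & A4) & A1 = max(0, a+b−1) on (0.18, 0.79) = 0.00
(A3 & (A5 | A2)) | ((A4 & A4) & A1) = min(1, a+b) on (0.97, 0.00) = 0.97

0.97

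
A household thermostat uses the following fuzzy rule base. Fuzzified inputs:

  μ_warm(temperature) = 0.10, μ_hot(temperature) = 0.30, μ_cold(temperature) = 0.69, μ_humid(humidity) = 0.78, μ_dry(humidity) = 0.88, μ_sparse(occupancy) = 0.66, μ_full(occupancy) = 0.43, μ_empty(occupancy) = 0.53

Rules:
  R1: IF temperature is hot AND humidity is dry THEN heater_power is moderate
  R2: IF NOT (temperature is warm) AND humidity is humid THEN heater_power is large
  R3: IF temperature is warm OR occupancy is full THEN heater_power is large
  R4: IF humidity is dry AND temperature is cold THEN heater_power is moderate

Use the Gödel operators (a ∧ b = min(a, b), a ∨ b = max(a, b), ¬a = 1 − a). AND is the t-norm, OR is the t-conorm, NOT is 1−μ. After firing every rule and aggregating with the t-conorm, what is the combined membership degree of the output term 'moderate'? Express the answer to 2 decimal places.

0.69

R1: hot=0.30, dry=0.88; AND[min(a, b)] → w = 0.30
R2: ¬warm=1−0.10=0.90, humid=0.78; AND[min(a, b)] → w = 0.78
R3: warm=0.10, full=0.43; OR[max(a, b)] → w = 0.43
R4: dry=0.88, cold=0.69; AND[min(a, b)] → w = 0.69
Rules with consequent 'moderate': {R1, R4} → strengths 0.30, 0.69
Aggregate via t-conorm [max(a, b)]: 0.69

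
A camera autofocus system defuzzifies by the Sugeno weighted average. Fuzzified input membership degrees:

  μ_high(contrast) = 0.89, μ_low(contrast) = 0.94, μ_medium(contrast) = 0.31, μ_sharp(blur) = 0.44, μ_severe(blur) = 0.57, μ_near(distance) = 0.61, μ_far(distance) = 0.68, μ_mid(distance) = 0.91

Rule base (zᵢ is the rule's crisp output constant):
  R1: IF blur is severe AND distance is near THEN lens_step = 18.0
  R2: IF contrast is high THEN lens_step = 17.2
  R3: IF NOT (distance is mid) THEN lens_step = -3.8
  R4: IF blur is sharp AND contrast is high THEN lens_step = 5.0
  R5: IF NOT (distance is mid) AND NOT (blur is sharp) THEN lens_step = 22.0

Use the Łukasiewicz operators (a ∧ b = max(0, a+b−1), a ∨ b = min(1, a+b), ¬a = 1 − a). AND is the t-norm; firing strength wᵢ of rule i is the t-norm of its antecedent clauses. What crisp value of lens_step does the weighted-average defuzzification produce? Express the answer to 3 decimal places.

R1 (z=18.0): severe=0.57, near=0.61; AND[max(0, a+b−1)] → w = 0.18
R2 (z=17.2): high=0.89 → w = 0.89
R3 (z=-3.8): ¬mid=1−0.91=0.09 → w = 0.09
R4 (z=5.0): sharp=0.44, high=0.89; AND[max(0, a+b−1)] → w = 0.33
R5 (z=22.0): ¬mid=1−0.91=0.09, ¬sharp=1−0.44=0.56; AND[max(0, a+b−1)] → w = 0.00
Weighted average = (0.18·18.0 + 0.89·17.2 + 0.09·-3.8 + 0.33·5.0 + 0.00·22.0) / (0.18 + 0.89 + 0.09 + 0.33 + 0.00)
  = 19.8560 / 1.4900 = 13.326

13.326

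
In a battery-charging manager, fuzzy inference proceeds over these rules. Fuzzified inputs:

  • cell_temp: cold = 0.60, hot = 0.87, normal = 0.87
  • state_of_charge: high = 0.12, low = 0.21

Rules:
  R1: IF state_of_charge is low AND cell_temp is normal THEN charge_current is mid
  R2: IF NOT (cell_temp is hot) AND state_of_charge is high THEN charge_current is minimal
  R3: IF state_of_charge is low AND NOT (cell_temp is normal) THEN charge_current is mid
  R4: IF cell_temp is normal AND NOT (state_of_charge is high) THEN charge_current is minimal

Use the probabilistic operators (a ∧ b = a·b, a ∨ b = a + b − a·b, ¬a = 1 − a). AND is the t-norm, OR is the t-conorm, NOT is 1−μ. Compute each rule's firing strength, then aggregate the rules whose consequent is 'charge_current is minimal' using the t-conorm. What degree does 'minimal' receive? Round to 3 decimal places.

R1: low=0.21, normal=0.87; AND[a·b] → w = 0.1827
R2: ¬hot=1−0.87=0.13, high=0.12; AND[a·b] → w = 0.0156
R3: low=0.21, ¬normal=1−0.87=0.13; AND[a·b] → w = 0.0273
R4: normal=0.87, ¬high=1−0.12=0.88; AND[a·b] → w = 0.7656
Rules with consequent 'minimal': {R2, R4} → strengths 0.0156, 0.7656
Aggregate via t-conorm [a + b − a·b]: 0.7693

0.769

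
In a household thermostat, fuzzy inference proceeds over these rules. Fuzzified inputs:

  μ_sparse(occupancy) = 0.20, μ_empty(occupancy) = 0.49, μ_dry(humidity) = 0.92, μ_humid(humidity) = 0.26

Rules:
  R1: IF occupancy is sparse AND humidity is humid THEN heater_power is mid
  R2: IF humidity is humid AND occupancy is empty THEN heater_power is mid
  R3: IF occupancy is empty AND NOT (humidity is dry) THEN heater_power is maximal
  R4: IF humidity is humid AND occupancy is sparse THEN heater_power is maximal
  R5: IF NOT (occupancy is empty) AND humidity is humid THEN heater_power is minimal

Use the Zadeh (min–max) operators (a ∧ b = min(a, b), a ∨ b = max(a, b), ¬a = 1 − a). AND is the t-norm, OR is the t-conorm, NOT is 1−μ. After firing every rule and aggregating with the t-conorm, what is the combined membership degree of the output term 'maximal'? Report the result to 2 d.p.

0.20

R1: sparse=0.20, humid=0.26; AND[min(a, b)] → w = 0.20
R2: humid=0.26, empty=0.49; AND[min(a, b)] → w = 0.26
R3: empty=0.49, ¬dry=1−0.92=0.08; AND[min(a, b)] → w = 0.08
R4: humid=0.26, sparse=0.20; AND[min(a, b)] → w = 0.20
R5: ¬empty=1−0.49=0.51, humid=0.26; AND[min(a, b)] → w = 0.26
Rules with consequent 'maximal': {R3, R4} → strengths 0.08, 0.20
Aggregate via t-conorm [max(a, b)]: 0.20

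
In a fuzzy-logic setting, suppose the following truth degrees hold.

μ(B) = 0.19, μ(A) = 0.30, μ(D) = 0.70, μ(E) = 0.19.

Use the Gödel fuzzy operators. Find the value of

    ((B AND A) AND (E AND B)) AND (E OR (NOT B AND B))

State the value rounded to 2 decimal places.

B AND A = min(a, b) on (0.19, 0.30) = 0.19
E AND B = min(a, b) on (0.19, 0.19) = 0.19
(B AND A) AND (E AND B) = min(a, b) on (0.19, 0.19) = 0.19
NOT B = 1 − 0.19 = 0.81
NOT B AND B = min(a, b) on (0.81, 0.19) = 0.19
E OR (NOT B AND B) = max(a, b) on (0.19, 0.19) = 0.19
((B AND A) AND (E AND B)) AND (E OR (NOT B AND B)) = min(a, b) on (0.19, 0.19) = 0.19

0.19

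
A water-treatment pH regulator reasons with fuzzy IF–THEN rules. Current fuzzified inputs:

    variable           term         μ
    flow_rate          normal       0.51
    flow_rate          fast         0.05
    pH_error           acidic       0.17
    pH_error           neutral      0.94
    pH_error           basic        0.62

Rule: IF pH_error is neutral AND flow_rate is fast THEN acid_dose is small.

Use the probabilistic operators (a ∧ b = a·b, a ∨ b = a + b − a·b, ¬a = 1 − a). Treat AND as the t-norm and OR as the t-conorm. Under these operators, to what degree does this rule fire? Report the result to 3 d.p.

0.047

firing strength: neutral=0.94, fast=0.05; AND[a·b] → w = 0.0470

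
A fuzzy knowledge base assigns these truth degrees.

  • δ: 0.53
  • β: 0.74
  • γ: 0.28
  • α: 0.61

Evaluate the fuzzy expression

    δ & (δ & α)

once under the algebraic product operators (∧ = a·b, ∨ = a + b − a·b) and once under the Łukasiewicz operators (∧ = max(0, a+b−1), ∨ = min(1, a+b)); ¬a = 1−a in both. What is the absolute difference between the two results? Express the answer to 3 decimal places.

Under algebraic product:
  δ & α = a·b on (0.5300, 0.6100) = 0.3233
  δ & (δ & α) = a·b on (0.5300, 0.3233) = 0.1713
  → value = 0.1713
Under Łukasiewicz:
  δ & α = max(0, a+b−1) on (0.53, 0.61) = 0.14
  δ & (δ & α) = max(0, a+b−1) on (0.53, 0.14) = 0.00
  → value = 0.0000
|0.1713 − 0.0000| = 0.171

0.171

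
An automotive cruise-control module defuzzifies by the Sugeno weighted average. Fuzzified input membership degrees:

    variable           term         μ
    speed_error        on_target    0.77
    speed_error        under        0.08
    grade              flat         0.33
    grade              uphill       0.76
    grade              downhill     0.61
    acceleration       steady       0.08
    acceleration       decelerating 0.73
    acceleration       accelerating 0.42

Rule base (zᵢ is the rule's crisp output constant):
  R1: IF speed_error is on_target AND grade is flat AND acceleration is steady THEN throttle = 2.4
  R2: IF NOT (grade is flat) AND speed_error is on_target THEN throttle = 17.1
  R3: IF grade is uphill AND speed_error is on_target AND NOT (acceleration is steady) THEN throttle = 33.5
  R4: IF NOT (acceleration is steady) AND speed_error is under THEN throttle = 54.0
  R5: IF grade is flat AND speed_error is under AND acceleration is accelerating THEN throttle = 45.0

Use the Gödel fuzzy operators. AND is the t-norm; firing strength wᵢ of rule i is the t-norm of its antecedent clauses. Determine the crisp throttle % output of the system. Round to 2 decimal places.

26.96

R1 (z=2.4): on_target=0.77, flat=0.33, steady=0.08; AND[min(a, b)] → w = 0.08
R2 (z=17.1): ¬flat=1−0.33=0.67, on_target=0.77; AND[min(a, b)] → w = 0.67
R3 (z=33.5): uphill=0.76, on_target=0.77, ¬steady=1−0.08=0.92; AND[min(a, b)] → w = 0.76
R4 (z=54.0): ¬steady=1−0.08=0.92, under=0.08; AND[min(a, b)] → w = 0.08
R5 (z=45.0): flat=0.33, under=0.08, accelerating=0.42; AND[min(a, b)] → w = 0.08
Weighted average = (0.08·2.4 + 0.67·17.1 + 0.76·33.5 + 0.08·54.0 + 0.08·45.0) / (0.08 + 0.67 + 0.76 + 0.08 + 0.08)
  = 45.0290 / 1.6700 = 26.96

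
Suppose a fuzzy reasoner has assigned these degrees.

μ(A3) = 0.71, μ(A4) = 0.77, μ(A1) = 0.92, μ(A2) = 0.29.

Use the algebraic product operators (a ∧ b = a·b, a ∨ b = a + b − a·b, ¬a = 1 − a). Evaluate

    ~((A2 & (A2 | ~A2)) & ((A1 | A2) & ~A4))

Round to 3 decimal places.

~A2 = 1 − 0.2900 = 0.7100
A2 | ~A2 = a + b − a·b on (0.2900, 0.7100) = 0.7941
A2 & (A2 | ~A2) = a·b on (0.2900, 0.7941) = 0.2303
A1 | A2 = a + b − a·b on (0.9200, 0.2900) = 0.9432
~A4 = 1 − 0.7700 = 0.2300
(A1 | A2) & ~A4 = a·b on (0.9432, 0.2300) = 0.2169
(A2 & (A2 | ~A2)) & ((A1 | A2) & ~A4) = a·b on (0.2303, 0.2169) = 0.0500
~((A2 & (A2 | ~A2)) & ((A1 | A2) & ~A4)) = 1 − 0.0500 = 0.9500

0.950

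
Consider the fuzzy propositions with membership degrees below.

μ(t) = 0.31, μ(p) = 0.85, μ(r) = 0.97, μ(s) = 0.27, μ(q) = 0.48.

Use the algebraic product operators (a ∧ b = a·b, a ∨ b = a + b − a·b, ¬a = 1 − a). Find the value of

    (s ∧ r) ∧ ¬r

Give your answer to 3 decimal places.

s ∧ r = a·b on (0.2700, 0.9700) = 0.2619
¬r = 1 − 0.9700 = 0.0300
(s ∧ r) ∧ ¬r = a·b on (0.2619, 0.0300) = 0.0079

0.008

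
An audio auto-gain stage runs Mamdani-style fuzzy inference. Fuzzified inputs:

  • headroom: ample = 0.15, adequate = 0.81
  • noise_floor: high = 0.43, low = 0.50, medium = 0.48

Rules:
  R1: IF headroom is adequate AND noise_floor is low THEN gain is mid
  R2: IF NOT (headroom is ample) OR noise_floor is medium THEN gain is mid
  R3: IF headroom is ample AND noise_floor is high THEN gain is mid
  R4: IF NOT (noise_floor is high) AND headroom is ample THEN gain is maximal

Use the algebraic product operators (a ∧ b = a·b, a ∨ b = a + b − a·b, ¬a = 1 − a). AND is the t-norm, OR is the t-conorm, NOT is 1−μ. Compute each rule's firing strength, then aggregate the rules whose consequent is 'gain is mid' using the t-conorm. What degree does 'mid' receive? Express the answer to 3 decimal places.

R1: adequate=0.81, low=0.50; AND[a·b] → w = 0.4050
R2: ¬ample=1−0.15=0.85, medium=0.48; OR[a + b − a·b] → w = 0.9220
R3: ample=0.15, high=0.43; AND[a·b] → w = 0.0645
R4: ¬high=1−0.43=0.57, ample=0.15; AND[a·b] → w = 0.0855
Rules with consequent 'mid': {R1, R2, R3} → strengths 0.4050, 0.9220, 0.0645
Aggregate via t-conorm [a + b − a·b]: 0.9566

0.957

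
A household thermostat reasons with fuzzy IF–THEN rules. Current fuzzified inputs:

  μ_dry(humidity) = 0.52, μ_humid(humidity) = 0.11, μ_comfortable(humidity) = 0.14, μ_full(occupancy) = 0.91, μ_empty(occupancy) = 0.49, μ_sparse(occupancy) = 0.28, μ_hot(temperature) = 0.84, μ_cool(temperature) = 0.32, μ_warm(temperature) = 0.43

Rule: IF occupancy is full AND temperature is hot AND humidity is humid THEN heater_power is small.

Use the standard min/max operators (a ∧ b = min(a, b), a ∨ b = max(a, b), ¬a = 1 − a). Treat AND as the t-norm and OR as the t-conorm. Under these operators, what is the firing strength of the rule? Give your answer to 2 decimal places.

0.11

firing strength: full=0.91, hot=0.84, humid=0.11; AND[min(a, b)] → w = 0.11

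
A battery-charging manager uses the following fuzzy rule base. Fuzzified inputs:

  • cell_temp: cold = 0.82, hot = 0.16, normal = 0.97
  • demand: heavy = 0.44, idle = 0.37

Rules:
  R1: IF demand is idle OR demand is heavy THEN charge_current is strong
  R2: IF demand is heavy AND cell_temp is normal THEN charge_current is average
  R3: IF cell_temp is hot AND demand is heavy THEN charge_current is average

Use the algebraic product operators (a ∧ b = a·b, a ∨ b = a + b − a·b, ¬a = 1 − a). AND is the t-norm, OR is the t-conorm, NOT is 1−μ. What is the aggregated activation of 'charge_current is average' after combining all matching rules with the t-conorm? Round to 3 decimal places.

0.467

R1: idle=0.37, heavy=0.44; OR[a + b − a·b] → w = 0.6472
R2: heavy=0.44, normal=0.97; AND[a·b] → w = 0.4268
R3: hot=0.16, heavy=0.44; AND[a·b] → w = 0.0704
Rules with consequent 'average': {R2, R3} → strengths 0.4268, 0.0704
Aggregate via t-conorm [a + b − a·b]: 0.4672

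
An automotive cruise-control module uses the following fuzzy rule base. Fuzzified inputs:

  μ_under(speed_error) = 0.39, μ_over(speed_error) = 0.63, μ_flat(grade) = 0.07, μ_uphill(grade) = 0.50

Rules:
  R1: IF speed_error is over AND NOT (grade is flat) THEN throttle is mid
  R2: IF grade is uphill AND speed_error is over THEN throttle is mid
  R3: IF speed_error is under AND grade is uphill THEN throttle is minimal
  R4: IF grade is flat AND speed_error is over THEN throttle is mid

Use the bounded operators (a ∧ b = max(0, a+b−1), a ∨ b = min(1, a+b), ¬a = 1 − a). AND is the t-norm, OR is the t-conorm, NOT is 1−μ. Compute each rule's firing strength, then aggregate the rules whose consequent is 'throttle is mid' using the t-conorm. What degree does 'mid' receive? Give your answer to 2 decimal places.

R1: over=0.63, ¬flat=1−0.07=0.93; AND[max(0, a+b−1)] → w = 0.56
R2: uphill=0.50, over=0.63; AND[max(0, a+b−1)] → w = 0.13
R3: under=0.39, uphill=0.50; AND[max(0, a+b−1)] → w = 0.00
R4: flat=0.07, over=0.63; AND[max(0, a+b−1)] → w = 0.00
Rules with consequent 'mid': {R1, R2, R4} → strengths 0.56, 0.13, 0.00
Aggregate via t-conorm [min(1, a+b)]: 0.69

0.69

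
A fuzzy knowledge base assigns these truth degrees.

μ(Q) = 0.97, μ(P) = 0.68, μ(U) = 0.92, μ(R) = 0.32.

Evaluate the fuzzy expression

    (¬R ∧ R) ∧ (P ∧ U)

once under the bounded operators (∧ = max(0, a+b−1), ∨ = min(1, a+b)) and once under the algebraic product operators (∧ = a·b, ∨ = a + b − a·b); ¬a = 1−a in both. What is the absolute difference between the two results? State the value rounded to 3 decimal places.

Under bounded:
  ¬R = 1 − 0.32 = 0.68
  ¬R ∧ R = max(0, a+b−1) on (0.68, 0.32) = 0.00
  P ∧ U = max(0, a+b−1) on (0.68, 0.92) = 0.60
  (¬R ∧ R) ∧ (P ∧ U) = max(0, a+b−1) on (0.00, 0.60) = 0.00
  → value = 0.0000
Under algebraic product:
  ¬R = 1 − 0.3200 = 0.6800
  ¬R ∧ R = a·b on (0.6800, 0.3200) = 0.2176
  P ∧ U = a·b on (0.6800, 0.9200) = 0.6256
  (¬R ∧ R) ∧ (P ∧ U) = a·b on (0.2176, 0.6256) = 0.1361
  → value = 0.1361
|0.0000 − 0.1361| = 0.136

0.136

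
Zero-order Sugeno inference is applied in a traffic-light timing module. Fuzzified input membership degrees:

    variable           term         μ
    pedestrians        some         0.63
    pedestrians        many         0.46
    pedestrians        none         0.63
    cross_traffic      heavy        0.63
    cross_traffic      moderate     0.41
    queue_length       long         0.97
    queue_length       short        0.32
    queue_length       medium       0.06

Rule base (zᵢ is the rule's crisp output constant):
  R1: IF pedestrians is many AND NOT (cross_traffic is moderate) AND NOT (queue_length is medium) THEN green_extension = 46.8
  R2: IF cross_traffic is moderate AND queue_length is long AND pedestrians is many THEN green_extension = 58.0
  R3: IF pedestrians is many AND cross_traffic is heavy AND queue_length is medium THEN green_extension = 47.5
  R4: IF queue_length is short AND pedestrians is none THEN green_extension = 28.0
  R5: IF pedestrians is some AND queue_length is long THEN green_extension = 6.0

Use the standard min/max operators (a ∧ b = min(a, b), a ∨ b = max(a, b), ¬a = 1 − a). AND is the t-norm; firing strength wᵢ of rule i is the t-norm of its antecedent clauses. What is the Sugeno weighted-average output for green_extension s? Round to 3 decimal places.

32.393

R1 (z=46.8): many=0.46, ¬moderate=1−0.41=0.59, ¬medium=1−0.06=0.94; AND[min(a, b)] → w = 0.46
R2 (z=58.0): moderate=0.41, long=0.97, many=0.46; AND[min(a, b)] → w = 0.41
R3 (z=47.5): many=0.46, heavy=0.63, medium=0.06; AND[min(a, b)] → w = 0.06
R4 (z=28.0): short=0.32, none=0.63; AND[min(a, b)] → w = 0.32
R5 (z=6.0): some=0.63, long=0.97; AND[min(a, b)] → w = 0.63
Weighted average = (0.46·46.8 + 0.41·58.0 + 0.06·47.5 + 0.32·28.0 + 0.63·6.0) / (0.46 + 0.41 + 0.06 + 0.32 + 0.63)
  = 60.8980 / 1.8800 = 32.393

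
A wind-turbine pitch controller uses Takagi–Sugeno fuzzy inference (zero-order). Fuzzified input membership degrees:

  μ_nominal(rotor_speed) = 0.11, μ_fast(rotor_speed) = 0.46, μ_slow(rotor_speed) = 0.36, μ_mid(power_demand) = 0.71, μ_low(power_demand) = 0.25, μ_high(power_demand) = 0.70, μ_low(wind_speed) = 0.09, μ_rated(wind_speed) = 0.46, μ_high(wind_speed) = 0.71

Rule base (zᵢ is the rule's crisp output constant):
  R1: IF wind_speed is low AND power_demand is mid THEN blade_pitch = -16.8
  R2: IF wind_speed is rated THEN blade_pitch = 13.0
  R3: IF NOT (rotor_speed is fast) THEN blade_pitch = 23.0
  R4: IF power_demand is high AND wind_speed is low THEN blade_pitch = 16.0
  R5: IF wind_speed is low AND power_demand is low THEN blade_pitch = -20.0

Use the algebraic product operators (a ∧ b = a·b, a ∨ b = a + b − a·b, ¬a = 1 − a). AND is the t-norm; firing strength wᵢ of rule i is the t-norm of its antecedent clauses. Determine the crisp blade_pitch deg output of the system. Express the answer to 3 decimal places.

15.560

R1 (z=-16.8): low=0.09, mid=0.71; AND[a·b] → w = 0.0639
R2 (z=13.0): rated=0.46 → w = 0.4600
R3 (z=23.0): ¬fast=1−0.46=0.54 → w = 0.5400
R4 (z=16.0): high=0.70, low=0.09; AND[a·b] → w = 0.0630
R5 (z=-20.0): low=0.09, low=0.25; AND[a·b] → w = 0.0225
Weighted average = (0.0639·-16.8 + 0.4600·13.0 + 0.5400·23.0 + 0.0630·16.0 + 0.0225·-20.0) / (0.0639 + 0.4600 + 0.5400 + 0.0630 + 0.0225)
  = 17.8845 / 1.1494 = 15.560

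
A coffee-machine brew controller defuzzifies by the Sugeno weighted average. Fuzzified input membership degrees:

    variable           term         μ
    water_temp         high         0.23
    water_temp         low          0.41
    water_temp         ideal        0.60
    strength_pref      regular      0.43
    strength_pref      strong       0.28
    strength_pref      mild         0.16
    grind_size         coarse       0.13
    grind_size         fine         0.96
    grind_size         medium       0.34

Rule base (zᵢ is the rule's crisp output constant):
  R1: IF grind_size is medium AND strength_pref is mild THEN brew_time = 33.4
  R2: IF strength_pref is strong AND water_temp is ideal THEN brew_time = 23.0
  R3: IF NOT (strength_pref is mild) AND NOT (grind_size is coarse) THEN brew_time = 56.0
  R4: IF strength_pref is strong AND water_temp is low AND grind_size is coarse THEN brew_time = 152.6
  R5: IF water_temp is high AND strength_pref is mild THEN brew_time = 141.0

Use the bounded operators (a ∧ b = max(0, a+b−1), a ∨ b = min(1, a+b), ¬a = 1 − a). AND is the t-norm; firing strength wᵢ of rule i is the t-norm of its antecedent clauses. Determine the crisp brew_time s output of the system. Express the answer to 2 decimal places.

56.00

R1 (z=33.4): medium=0.34, mild=0.16; AND[max(0, a+b−1)] → w = 0.00
R2 (z=23.0): strong=0.28, ideal=0.60; AND[max(0, a+b−1)] → w = 0.00
R3 (z=56.0): ¬mild=1−0.16=0.84, ¬coarse=1−0.13=0.87; AND[max(0, a+b−1)] → w = 0.71
R4 (z=152.6): strong=0.28, low=0.41, coarse=0.13; AND[max(0, a+b−1)] → w = 0.00
R5 (z=141.0): high=0.23, mild=0.16; AND[max(0, a+b−1)] → w = 0.00
Weighted average = (0.00·33.4 + 0.00·23.0 + 0.71·56.0 + 0.00·152.6 + 0.00·141.0) / (0.00 + 0.00 + 0.71 + 0.00 + 0.00)
  = 39.7600 / 0.7100 = 56.00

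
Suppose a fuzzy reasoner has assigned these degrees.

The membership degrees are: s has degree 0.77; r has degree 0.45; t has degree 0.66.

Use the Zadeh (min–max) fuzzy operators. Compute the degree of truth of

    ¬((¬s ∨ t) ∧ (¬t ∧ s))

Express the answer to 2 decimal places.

¬s = 1 − 0.77 = 0.23
¬s ∨ t = max(a, b) on (0.23, 0.66) = 0.66
¬t = 1 − 0.66 = 0.34
¬t ∧ s = min(a, b) on (0.34, 0.77) = 0.34
(¬s ∨ t) ∧ (¬t ∧ s) = min(a, b) on (0.66, 0.34) = 0.34
¬((¬s ∨ t) ∧ (¬t ∧ s)) = 1 − 0.34 = 0.66

0.66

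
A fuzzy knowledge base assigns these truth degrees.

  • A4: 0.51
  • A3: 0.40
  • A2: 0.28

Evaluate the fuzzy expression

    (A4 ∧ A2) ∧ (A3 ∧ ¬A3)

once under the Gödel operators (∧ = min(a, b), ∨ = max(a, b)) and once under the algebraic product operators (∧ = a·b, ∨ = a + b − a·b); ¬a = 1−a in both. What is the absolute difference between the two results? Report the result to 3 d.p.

0.246

Under Gödel:
  A4 ∧ A2 = min(a, b) on (0.51, 0.28) = 0.28
  ¬A3 = 1 − 0.40 = 0.60
  A3 ∧ ¬A3 = min(a, b) on (0.40, 0.60) = 0.40
  (A4 ∧ A2) ∧ (A3 ∧ ¬A3) = min(a, b) on (0.28, 0.40) = 0.28
  → value = 0.2800
Under algebraic product:
  A4 ∧ A2 = a·b on (0.5100, 0.2800) = 0.1428
  ¬A3 = 1 − 0.4000 = 0.6000
  A3 ∧ ¬A3 = a·b on (0.4000, 0.6000) = 0.2400
  (A4 ∧ A2) ∧ (A3 ∧ ¬A3) = a·b on (0.1428, 0.2400) = 0.0343
  → value = 0.0343
|0.2800 − 0.0343| = 0.246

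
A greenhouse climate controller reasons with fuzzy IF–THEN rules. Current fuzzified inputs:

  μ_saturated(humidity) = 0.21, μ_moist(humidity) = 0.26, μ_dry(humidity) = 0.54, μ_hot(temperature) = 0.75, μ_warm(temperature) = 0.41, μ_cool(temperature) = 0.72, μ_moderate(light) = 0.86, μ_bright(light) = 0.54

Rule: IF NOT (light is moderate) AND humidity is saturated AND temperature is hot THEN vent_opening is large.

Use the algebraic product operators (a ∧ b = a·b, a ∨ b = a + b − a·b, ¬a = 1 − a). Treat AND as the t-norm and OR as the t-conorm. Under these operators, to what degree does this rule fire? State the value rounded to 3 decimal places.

0.022

firing strength: ¬moderate=1−0.86=0.14, saturated=0.21, hot=0.75; AND[a·b] → w = 0.0221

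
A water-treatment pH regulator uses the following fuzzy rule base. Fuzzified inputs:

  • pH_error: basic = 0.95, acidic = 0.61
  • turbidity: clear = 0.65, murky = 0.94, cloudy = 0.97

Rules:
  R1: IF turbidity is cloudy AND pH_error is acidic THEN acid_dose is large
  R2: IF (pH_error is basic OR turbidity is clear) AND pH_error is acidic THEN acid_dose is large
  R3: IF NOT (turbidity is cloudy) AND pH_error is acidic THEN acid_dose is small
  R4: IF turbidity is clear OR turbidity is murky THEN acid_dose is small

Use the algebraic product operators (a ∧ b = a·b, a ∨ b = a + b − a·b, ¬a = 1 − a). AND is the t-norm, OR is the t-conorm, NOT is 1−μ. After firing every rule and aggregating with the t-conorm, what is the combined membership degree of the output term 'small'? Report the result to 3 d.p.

0.979

R1: cloudy=0.97, acidic=0.61; AND[a·b] → w = 0.5917
R2: (basic=0.95 OR clear=0.65) = 0.9825; AND[a·b] with acidic=0.61 → w = 0.5993
R3: ¬cloudy=1−0.97=0.03, acidic=0.61; AND[a·b] → w = 0.0183
R4: clear=0.65, murky=0.94; OR[a + b − a·b] → w = 0.9790
Rules with consequent 'small': {R3, R4} → strengths 0.0183, 0.9790
Aggregate via t-conorm [a + b − a·b]: 0.9794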